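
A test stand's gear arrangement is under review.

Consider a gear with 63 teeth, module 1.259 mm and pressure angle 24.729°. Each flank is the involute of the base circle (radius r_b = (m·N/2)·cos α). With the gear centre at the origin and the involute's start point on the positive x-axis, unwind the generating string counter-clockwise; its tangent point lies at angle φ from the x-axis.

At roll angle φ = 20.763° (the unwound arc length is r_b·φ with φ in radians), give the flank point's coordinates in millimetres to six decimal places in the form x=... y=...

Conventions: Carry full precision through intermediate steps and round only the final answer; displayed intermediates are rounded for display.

x=38.309799 y=0.563938

topology: single-mesh involute geometry — m = 1.259, N = 63
pitch radius r_p = m·N/2 = 1.259·63/2 = 39.658500
base radius r_b = r_p·cos α = 39.658500·cos 24.729° = 36.021679
roll angle φ = 20.763° = 0.36238271 rad
x = r_b·(cos φ + φ·sin φ) = 38.309799
y = r_b·(sin φ − φ·cos φ) = 0.563938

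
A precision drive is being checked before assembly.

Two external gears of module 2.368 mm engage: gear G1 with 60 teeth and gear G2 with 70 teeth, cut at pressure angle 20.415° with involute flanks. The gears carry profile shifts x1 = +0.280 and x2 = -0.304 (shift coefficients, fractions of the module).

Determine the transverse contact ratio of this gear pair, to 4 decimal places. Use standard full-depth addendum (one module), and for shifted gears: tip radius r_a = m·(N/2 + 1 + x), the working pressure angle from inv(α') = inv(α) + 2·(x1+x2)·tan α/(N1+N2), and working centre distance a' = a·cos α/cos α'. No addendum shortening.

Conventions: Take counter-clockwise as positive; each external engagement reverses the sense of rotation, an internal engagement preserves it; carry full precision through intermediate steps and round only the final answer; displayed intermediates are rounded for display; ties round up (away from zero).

1.7612

recognized (one external pair, fixed centres): single-mesh tooth geometry, m = 2.368, N1 = 60, N2 = 70
base radii: r_b1 = 66.578027, r_b2 = 77.674365
tip radii: r_a1 = 74.071040, r_a2 = 84.528128
inv(α') = inv(20.415°) + 2·(+0.280-0.304)·tan α/(60+70) = 0.01574831  ⇒  α' = 20.35799°
a' = a·cos α / cos α' = 153.9200·cos 20.415°/cos 20.35799° = 153.863092
action lengths: √(r_a1²−r_b1²) = 32.463599, √(r_a2²−r_b2²) = 33.342126
base pitch p_b = π·m·cos α = 6.972035
CR = (32.463599 + 33.342126 − 153.863092·sin 20.35799°)/6.972035 = 1.761195
contact ratio ≈ 1.7612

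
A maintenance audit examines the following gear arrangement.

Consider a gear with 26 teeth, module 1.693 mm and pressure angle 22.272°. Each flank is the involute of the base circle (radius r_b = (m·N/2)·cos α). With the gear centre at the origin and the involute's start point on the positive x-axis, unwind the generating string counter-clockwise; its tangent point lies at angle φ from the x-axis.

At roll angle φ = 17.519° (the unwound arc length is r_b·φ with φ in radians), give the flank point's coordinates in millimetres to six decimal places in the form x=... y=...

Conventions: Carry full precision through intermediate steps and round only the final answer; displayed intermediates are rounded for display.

single-mesh involute tooth geometry (26T wheel at module 1.693)
pitch radius r_p = m·N/2 = 1.693·26/2 = 22.009000
base radius r_b = r_p·cos α = 22.009000·cos 22.272° = 20.367020
roll angle φ = 17.519° = 0.30576423 rad
x = r_b·(cos φ + φ·sin φ) = 21.296956
y = r_b·(sin φ − φ·cos φ) = 0.192265

x=21.296956 y=0.192265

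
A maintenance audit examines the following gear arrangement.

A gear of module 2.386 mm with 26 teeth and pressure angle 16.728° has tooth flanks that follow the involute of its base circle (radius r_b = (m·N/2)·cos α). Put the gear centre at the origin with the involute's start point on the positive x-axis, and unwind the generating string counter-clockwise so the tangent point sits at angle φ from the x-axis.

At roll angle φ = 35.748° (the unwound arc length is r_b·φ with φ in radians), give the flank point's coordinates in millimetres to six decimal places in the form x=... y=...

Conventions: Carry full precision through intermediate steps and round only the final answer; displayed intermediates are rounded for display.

topology: single-mesh involute geometry — m = 2.386, N = 26
pitch radius r_p = m·N/2 = 2.386·26/2 = 31.018000
base radius r_b = r_p·cos α = 31.018000·cos 16.728° = 29.705379
roll angle φ = 35.748° = 0.62392030 rad
x = r_b·(cos φ + φ·sin φ) = 34.936553
y = r_b·(sin φ − φ·cos φ) = 2.312597

x=34.936553 y=2.312597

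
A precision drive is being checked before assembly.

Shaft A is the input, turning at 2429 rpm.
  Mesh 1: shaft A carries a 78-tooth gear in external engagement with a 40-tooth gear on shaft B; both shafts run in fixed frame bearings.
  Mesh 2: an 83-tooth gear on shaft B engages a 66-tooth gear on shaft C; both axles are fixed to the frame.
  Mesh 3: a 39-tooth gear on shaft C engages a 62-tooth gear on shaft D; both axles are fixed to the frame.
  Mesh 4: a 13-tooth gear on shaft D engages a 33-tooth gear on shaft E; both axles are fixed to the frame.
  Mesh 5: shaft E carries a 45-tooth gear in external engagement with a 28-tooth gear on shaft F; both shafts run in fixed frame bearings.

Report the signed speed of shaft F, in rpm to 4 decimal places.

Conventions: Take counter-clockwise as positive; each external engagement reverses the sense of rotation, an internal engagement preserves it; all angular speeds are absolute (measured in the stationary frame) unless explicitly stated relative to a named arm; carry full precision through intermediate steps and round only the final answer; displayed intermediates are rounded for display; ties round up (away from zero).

-2372.2098 rpm

topology: fixed-axis compound train — 5 meshes, A→F
mesh 1 [78T→40T]: ω = 2429.0000×78/40 = 4736.5500 rpm, sense flips to −
mesh 2 [83T→66T]: ω = 4736.5500×83/66 = 5956.5705 rpm, sense flips to +
mesh 3 [39T→62T]: ω = 5956.5705×39/62 = 3746.8750 rpm, sense flips to −
mesh 4 [13T→33T]: ω = 3746.8750×13/33 = 1476.0417 rpm, sense flips to +
mesh 5 [45T→28T]: ω = 1476.0417×45/28 = 2372.2098 rpm, sense flips to −
signed output speed = -2372.2098 rpm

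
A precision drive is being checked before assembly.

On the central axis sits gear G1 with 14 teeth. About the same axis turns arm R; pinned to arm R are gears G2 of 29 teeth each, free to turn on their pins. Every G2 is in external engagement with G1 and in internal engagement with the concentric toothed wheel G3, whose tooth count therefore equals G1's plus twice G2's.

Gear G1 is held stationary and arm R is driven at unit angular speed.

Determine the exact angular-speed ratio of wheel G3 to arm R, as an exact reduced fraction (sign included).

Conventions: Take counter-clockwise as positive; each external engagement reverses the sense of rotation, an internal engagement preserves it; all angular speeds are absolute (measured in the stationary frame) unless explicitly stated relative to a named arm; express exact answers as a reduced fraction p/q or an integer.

class = planetary set [G3 = 14+2·29 = 72; Willis about the carrier]
ring teeth: 14 + 2·29 = 72
14(ω_sun−ω_arm) = −72(ω_ring−ω_arm),  ω_sun = 0, ω_arm = 1
ω_ring = 1 − (14/72)(0−1) = 43/36
ω_out/ω_in = 43/36

43/36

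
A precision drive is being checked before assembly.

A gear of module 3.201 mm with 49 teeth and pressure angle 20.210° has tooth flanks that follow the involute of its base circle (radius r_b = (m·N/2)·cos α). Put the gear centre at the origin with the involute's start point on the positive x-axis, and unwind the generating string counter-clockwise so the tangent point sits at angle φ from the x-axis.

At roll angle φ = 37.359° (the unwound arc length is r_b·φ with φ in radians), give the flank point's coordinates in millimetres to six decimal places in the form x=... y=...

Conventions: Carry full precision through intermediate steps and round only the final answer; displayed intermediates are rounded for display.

x=87.616925 y=6.515890

class = single-mesh tooth geometry [base-circle involute, m = 3.201, 49T]
pitch radius r_p = m·N/2 = 3.201·49/2 = 78.424500
base radius r_b = r_p·cos α = 78.424500·cos 20.210° = 73.596119
roll angle φ = 37.359° = 0.65203756 rad
x = r_b·(cos φ + φ·sin φ) = 87.616925
y = r_b·(sin φ − φ·cos φ) = 6.515890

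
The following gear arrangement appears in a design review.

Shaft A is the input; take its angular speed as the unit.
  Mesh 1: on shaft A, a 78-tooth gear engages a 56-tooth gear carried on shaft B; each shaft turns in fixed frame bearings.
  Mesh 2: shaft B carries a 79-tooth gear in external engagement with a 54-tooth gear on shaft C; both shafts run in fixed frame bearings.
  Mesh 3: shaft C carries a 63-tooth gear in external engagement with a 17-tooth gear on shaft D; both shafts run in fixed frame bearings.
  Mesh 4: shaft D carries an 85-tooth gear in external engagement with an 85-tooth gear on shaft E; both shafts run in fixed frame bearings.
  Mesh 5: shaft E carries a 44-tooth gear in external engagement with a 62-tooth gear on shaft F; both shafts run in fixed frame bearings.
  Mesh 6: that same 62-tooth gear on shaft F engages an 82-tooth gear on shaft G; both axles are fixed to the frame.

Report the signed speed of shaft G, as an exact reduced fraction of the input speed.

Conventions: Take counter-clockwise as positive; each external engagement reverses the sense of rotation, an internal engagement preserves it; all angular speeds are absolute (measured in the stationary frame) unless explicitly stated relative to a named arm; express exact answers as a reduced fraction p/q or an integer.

11297/2788

6-mesh fixed-axis compound train (all bearings frame-fixed)
mesh 1 [78T→56T]: |ω|/ω_in = 1×78/56 = 39/28, sense flips to −
mesh 2 [79T→54T]: |ω|/ω_in = (39/28)×79/54 = 1027/504, sense flips to +
mesh 3 [63T→17T]: |ω|/ω_in = (1027/504)×63/17 = 1027/136, sense flips to −
mesh 4 [85T→85T]: |ω|/ω_in = (1027/136)×85/85 = 1027/136, sense flips to +
mesh 5 [44T→62T]: |ω|/ω_in = (1027/136)×44/62 = 11297/2108, sense flips to −
mesh 6 [62T→82T]: |ω|/ω_in = (11297/2108)×62/82 = 11297/2788, sense flips to +
signed output speed (× input speed) = 11297/2788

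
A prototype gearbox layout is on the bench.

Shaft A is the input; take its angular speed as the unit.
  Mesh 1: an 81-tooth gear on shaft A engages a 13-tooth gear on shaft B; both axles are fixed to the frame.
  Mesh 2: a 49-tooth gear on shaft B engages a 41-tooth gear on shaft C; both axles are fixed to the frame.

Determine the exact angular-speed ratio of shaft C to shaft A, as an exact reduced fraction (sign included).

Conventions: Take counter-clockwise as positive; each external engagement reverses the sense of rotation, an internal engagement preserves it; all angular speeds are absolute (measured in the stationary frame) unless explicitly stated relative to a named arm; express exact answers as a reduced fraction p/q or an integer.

class = fixed-axis compound train [2 meshes; 2 ratios multiply, 2 sense flips]
mesh 1 [81T→13T]: running ratio 81/13, sense −
mesh 2 [49T→41T]: running ratio 3969/533, sense +
ω_out/ω_in = 3969/533

3969/533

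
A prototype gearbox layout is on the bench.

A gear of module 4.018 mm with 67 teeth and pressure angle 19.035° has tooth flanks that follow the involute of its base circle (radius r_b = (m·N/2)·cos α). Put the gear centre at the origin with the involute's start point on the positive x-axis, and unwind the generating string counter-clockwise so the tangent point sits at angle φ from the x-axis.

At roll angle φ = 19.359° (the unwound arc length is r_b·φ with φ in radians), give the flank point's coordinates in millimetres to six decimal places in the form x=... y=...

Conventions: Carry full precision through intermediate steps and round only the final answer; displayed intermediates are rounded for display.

recognized (one wheel, involute flank): single-mesh tooth geometry, m = 4.018, N = 67
pitch radius r_p = m·N/2 = 4.018·67/2 = 134.603000
base radius r_b = r_p·cos α = 134.603000·cos 19.035° = 127.242843
roll angle φ = 19.359° = 0.33787829 rad
x = r_b·(cos φ + φ·sin φ) = 134.299994
y = r_b·(sin φ − φ·cos φ) = 1.617435

x=134.299994 y=1.617435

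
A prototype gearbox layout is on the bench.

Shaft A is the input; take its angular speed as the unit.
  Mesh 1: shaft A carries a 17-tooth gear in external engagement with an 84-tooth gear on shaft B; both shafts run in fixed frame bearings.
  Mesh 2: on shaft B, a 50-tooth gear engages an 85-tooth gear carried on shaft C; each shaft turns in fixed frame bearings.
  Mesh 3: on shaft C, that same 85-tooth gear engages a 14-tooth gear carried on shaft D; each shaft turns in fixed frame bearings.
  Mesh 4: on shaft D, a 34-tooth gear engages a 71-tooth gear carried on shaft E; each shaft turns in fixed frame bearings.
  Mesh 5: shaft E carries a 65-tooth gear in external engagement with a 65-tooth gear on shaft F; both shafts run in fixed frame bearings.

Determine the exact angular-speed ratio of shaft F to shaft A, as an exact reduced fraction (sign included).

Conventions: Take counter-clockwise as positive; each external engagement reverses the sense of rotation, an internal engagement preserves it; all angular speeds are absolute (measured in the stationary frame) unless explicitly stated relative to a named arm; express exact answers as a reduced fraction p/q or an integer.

-7225/20874

class = fixed-axis compound train [5 meshes; 5 ratios multiply, 5 sense flips]
mesh 1 [17T→84T]: running ratio 17/84, sense −
mesh 2 [50T→85T]: running ratio 5/42, sense +
mesh 3 [85T→14T]: running ratio 425/588, sense −
mesh 4 [34T→71T]: running ratio 7225/20874, sense +
mesh 5 [65T→65T]: running ratio 7225/20874, sense −
ω_out/ω_in = -7225/20874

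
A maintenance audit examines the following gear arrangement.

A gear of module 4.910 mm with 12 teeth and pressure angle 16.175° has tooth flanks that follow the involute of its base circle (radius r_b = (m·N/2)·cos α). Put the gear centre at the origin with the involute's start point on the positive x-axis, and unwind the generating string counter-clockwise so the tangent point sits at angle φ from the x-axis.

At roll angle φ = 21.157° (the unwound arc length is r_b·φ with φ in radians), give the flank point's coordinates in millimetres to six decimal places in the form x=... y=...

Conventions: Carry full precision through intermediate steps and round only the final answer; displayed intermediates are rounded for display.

x=30.157544 y=0.468416

topology: single-mesh involute geometry — m = 4.910, N = 12
pitch radius r_p = m·N/2 = 4.910·12/2 = 29.460000
base radius r_b = r_p·cos α = 29.460000·cos 16.175° = 28.293836
roll angle φ = 21.157° = 0.36925931 rad
x = r_b·(cos φ + φ·sin φ) = 30.157544
y = r_b·(sin φ − φ·cos φ) = 0.468416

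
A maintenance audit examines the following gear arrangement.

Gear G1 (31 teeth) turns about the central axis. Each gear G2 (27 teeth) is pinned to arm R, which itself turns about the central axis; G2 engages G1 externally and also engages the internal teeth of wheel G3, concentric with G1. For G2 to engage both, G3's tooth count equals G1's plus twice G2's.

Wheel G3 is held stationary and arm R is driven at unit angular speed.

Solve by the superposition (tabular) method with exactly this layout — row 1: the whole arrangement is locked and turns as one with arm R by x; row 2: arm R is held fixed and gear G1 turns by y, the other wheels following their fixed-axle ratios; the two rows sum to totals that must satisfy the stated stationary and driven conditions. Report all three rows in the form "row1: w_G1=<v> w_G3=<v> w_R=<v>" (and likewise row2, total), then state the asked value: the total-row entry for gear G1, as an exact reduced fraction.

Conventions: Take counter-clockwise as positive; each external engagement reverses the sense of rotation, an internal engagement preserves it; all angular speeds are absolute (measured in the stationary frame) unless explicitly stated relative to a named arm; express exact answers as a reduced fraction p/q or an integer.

topology: planetary set — G1 31T / G2 27T / G3 85T, arm = carrier (Willis)
superposition row 1 [locked train]: every member turns x
superposition row 2 [arm held]: sun y, ring −(31/85)·y, arm 0
boundary: total ω_ring = x − (31/85)·y = 0 and total ω_arm = x = 1  ⇒  y = 85/31, x = 1
row 2 ring = −(31/85)·85/31 = -1
totals (row 1 + row 2): sun 1 + 85/31 = 116/31, ring 1 + (-1) = 0, arm 1 + 0 = 1
asked cell (total, sun) = 116/31

row1: w_G1=1 w_G3=1 w_R=1
row2: w_G1=85/31 w_G3=-1 w_R=0
total: w_G1=116/31 w_G3=0 w_R=1
asked value: 116/31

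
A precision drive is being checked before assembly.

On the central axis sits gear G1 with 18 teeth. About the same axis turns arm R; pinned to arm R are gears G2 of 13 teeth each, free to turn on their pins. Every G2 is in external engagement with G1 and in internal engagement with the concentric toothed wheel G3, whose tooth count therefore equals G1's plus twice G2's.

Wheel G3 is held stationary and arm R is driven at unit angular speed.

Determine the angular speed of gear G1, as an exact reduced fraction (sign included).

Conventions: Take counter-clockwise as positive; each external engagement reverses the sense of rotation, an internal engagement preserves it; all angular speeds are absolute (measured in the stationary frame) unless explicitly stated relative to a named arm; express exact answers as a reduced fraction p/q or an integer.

class = planetary set [G3 = 18+2·13 = 44; Willis about the carrier]
ring teeth: 18 + 2·13 = 44
18(ω_sun−ω_arm) = −44(ω_ring−ω_arm),  ω_ring = 0, ω_arm = 1
ω_sun = 1 − (44/18)(0−1) = 31/9
exact speed ratio = 31/9

31/9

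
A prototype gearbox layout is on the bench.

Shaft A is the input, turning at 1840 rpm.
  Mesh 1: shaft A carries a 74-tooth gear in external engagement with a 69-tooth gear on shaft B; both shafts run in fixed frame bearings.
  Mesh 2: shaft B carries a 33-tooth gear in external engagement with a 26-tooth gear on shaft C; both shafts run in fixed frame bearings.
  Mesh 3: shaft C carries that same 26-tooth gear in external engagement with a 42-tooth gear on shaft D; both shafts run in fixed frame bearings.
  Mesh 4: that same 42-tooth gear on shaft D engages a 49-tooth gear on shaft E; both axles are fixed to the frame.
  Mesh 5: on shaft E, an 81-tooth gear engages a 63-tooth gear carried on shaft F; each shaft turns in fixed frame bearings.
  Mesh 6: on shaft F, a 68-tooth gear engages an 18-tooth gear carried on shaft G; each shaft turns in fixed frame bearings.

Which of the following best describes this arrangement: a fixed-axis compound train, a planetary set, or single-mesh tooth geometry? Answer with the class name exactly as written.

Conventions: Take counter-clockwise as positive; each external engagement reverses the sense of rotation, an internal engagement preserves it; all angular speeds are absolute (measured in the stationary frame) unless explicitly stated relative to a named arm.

fixed-axis compound train

recognized (7 fixed axles, 6 meshes): fixed-axis compound train
classification: fixed-axis compound train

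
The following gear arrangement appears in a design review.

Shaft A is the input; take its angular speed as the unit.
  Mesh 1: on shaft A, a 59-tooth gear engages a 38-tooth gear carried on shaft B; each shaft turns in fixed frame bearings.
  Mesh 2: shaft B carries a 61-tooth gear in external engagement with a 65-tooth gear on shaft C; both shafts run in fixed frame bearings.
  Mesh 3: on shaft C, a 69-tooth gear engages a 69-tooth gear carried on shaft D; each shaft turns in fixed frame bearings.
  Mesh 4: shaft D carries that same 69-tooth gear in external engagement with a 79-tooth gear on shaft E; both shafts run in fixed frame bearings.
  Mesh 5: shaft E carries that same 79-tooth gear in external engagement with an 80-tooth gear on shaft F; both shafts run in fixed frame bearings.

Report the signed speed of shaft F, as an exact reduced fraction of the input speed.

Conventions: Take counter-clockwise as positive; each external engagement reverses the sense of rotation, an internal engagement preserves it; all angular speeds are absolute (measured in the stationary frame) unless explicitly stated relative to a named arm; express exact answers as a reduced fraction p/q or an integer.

5-mesh fixed-axis compound train (all bearings frame-fixed)
mesh 1 [59T→38T]: |ω|/ω_in = 1×59/38 = 59/38, sense flips to −
mesh 2 [61T→65T]: |ω|/ω_in = (59/38)×61/65 = 3599/2470, sense flips to +
mesh 3 [69T→69T]: |ω|/ω_in = (3599/2470)×69/69 = 3599/2470, sense flips to −
mesh 4 [69T→79T]: |ω|/ω_in = (3599/2470)×69/79 = 248331/195130, sense flips to +
mesh 5 [79T→80T]: |ω|/ω_in = (248331/195130)×79/80 = 248331/197600, sense flips to −
signed output speed (× input speed) = -248331/197600

-248331/197600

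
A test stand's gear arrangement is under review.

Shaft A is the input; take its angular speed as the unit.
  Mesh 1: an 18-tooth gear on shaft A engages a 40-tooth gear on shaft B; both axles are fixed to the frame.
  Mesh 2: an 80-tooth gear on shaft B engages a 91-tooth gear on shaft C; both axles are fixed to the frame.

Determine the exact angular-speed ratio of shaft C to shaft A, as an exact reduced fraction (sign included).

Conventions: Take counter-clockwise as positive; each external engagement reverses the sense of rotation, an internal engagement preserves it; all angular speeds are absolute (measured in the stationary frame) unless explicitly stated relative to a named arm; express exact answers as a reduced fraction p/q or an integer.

class = fixed-axis compound train [2 meshes; 2 ratios multiply, 2 sense flips]
mesh 1 [18T→40T]: running ratio 9/20, sense −
mesh 2 [80T→91T]: running ratio 36/91, sense +
ω_out/ω_in = 36/91

36/91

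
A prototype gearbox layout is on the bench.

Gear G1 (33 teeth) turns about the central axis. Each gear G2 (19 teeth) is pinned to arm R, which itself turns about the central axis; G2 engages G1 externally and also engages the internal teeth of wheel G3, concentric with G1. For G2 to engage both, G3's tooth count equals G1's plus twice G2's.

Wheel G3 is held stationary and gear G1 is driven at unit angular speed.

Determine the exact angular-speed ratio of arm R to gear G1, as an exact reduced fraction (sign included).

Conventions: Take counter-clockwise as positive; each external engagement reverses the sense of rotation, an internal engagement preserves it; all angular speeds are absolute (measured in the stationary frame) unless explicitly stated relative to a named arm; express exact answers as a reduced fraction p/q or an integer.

planetary set (33T centre, 19T on arm, 71T internal) — Willis relation
ring teeth: 33 + 2·19 = 71
33(ω_sun−ω_arm) = −71(ω_ring−ω_arm),  ω_ring = 0, ω_sun = 1
33(1−ω_arm) = −71(0−ω_arm)  ⇒  104·ω_arm = 33  ⇒  ω_arm = 33/104
ω_out/ω_in = 33/104

33/104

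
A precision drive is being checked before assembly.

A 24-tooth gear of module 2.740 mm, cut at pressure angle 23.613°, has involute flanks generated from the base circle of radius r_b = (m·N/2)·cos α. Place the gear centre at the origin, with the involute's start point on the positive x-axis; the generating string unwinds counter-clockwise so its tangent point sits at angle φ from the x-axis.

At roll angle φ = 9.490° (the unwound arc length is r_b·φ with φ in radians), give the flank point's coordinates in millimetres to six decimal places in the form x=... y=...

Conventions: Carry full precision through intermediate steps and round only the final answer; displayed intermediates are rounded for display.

recognized (one wheel, involute flank): single-mesh tooth geometry, m = 2.740, N = 24
pitch radius r_p = m·N/2 = 2.740·24/2 = 32.880000
base radius r_b = r_p·cos α = 32.880000·cos 23.613° = 30.127019
roll angle φ = 9.490° = 0.16563175 rad
x = r_b·(cos φ + φ·sin φ) = 30.537440
y = r_b·(sin φ − φ·cos φ) = 0.045507

x=30.537440 y=0.045507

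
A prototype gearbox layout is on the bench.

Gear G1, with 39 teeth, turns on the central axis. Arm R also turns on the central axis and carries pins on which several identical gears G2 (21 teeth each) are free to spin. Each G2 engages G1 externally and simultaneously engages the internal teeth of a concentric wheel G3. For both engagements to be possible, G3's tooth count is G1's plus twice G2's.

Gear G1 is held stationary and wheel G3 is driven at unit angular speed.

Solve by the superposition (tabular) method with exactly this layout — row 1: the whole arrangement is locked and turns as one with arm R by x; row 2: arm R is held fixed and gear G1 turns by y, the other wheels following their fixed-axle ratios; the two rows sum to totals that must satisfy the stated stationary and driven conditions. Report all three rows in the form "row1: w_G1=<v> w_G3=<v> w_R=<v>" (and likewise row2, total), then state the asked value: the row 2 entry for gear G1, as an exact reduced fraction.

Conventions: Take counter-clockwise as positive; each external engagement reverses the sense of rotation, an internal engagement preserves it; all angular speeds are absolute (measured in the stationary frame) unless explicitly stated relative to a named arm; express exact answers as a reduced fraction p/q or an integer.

row1: w_G1=27/40 w_G3=27/40 w_R=27/40
row2: w_G1=-27/40 w_G3=13/40 w_R=0
total: w_G1=0 w_G3=1 w_R=27/40
asked value: -27/40

topology: planetary set — G1 39T / G2 21T / G3 81T, arm = carrier (Willis)
superposition row 1 [locked train]: every member turns x
row 2 — arm fixed, fixed-axis ratios: sun y, ring −(39/81)·y, arm 0
boundary: total ω_sun = x + y = 0 and total ω_ring = x − (39/81)·y = 1  ⇒  y = -27/40, x = 27/40
row 2 ring = −(39/81)·(-27/40) = 13/40
totals (row 1 + row 2): sun 27/40 + (-27/40) = 0, ring 27/40 + 13/40 = 1, arm 27/40 + 0 = 27/40
asked cell (row2, sun) = -27/40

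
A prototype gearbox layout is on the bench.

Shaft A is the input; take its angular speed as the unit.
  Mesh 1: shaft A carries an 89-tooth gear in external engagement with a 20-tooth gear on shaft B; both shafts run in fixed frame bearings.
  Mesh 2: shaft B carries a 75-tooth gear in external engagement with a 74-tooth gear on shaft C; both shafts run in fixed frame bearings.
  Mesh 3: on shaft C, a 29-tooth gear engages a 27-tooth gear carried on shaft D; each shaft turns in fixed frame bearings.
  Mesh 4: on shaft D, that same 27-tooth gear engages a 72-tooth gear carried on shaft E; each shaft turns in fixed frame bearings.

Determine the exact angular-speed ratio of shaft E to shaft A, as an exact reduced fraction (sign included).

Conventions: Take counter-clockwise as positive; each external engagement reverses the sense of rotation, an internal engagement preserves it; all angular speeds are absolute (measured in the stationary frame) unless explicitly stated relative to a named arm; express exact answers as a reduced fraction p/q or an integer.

class = fixed-axis compound train [4 meshes; 4 ratios multiply, 4 sense flips]
mesh 1 [89T→20T]: running ratio 89/20, sense −
mesh 2 [75T→74T]: running ratio 1335/296, sense +
mesh 3 [29T→27T]: running ratio 12905/2664, sense −
mesh 4 [27T→72T]: running ratio 12905/7104, sense +
ω_out/ω_in = 12905/7104

12905/7104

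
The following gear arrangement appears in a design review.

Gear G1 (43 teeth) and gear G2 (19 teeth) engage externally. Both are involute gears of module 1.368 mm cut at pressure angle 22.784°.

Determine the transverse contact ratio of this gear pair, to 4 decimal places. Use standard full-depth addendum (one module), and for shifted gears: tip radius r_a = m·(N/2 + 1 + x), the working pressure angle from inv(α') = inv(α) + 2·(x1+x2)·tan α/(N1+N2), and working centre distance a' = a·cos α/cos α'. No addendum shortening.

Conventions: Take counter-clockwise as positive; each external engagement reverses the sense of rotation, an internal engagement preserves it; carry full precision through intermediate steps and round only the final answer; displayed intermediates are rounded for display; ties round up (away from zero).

topology: single-mesh involute geometry — m = 1.368, 43T/19T pair
base radii: r_b1 = 27.117021, r_b2 = 11.981939
tip radii: r_a1 = 30.780000, r_a2 = 14.364000
no profile shift: α' = α, a' = a
action lengths: √(r_a1²−r_b1²) = 14.562815, √(r_a2²−r_b2²) = 7.921971
base pitch p_b = π·m·cos α = 3.962355
CR = (14.562815 + 7.921971 − 42.408000·sin 22.78400°)/3.962355 = 1.529884
contact ratio ≈ 1.5299

1.5299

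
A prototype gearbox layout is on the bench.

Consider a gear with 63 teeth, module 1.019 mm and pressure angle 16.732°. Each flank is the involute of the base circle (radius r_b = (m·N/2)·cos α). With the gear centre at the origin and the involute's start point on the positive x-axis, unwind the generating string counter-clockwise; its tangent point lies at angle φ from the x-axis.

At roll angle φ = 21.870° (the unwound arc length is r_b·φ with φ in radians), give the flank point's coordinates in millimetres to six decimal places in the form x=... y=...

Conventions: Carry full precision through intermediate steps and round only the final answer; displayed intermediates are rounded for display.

class = single-mesh tooth geometry [base-circle involute, m = 1.019, 63T]
pitch radius r_p = m·N/2 = 1.019·63/2 = 32.098500
base radius r_b = r_p·cos α = 32.098500·cos 16.732° = 30.739509
roll angle φ = 21.870° = 0.38170351 rad
x = r_b·(cos φ + φ·sin φ) = 32.897936
y = r_b·(sin φ − φ·cos φ) = 0.561582

x=32.897936 y=0.561582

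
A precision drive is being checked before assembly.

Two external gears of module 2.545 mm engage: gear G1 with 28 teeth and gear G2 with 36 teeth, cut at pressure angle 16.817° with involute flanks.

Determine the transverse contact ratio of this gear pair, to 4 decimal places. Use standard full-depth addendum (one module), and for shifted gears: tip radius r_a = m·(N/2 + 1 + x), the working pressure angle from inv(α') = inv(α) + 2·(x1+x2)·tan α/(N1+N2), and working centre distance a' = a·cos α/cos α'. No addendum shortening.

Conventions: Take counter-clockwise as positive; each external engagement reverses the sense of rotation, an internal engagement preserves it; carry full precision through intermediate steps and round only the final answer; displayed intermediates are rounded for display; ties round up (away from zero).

1.8249

topology: single-mesh involute geometry — m = 2.545, 28T/36T pair
base radii: r_b1 = 34.106237, r_b2 = 43.850876
tip radii: r_a1 = 38.175000, r_a2 = 48.355000
no profile shift: α' = α, a' = a
action lengths: √(r_a1²−r_b1²) = 17.149205, √(r_a2²−r_b2²) = 20.379076
base pitch p_b = π·m·cos α = 7.653422
CR = (17.149205 + 20.379076 − 81.440000·sin 16.81700°)/7.653422 = 1.824857
contact ratio ≈ 1.8249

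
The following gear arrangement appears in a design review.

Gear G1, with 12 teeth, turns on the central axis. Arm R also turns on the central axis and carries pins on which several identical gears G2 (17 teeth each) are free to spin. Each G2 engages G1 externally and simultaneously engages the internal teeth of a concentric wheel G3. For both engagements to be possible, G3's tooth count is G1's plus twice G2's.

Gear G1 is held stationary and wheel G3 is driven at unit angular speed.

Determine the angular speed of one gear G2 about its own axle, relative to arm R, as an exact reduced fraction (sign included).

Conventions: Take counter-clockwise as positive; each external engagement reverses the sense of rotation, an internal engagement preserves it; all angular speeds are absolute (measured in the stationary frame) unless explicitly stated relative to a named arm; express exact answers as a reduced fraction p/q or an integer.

topology: planetary set — G1 12T / G2 17T / G3 46T, arm = carrier (Willis)
ring teeth: 12 + 2·17 = 46
12(ω_sun−ω_arm) = −46(ω_ring−ω_arm),  ω_sun = 0, ω_ring = 1
12(0−ω_arm) = −46(1−ω_arm)  ⇒  58·ω_arm = 46  ⇒  ω_arm = 23/29
sun–planet mesh: 12·(0−23/29) = −17·(ω_p−ω_arm)  ⇒  ω_p−ω_arm = 276/493
exact speed ratio = 276/493

276/493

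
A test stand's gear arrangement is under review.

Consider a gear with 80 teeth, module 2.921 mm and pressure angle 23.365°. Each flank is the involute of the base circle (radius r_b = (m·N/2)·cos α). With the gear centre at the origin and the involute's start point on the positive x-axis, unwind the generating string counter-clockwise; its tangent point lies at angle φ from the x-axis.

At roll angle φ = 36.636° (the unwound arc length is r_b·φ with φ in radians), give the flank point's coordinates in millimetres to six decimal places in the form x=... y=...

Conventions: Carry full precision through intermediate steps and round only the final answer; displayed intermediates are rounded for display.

x=126.994667 y=8.970289

class = single-mesh tooth geometry [base-circle involute, m = 2.921, 80T]
pitch radius r_p = m·N/2 = 2.921·80/2 = 116.840000
base radius r_b = r_p·cos α = 116.840000·cos 23.365° = 107.258776
roll angle φ = 36.636° = 0.63941882 rad
x = r_b·(cos φ + φ·sin φ) = 126.994667
y = r_b·(sin φ − φ·cos φ) = 8.970289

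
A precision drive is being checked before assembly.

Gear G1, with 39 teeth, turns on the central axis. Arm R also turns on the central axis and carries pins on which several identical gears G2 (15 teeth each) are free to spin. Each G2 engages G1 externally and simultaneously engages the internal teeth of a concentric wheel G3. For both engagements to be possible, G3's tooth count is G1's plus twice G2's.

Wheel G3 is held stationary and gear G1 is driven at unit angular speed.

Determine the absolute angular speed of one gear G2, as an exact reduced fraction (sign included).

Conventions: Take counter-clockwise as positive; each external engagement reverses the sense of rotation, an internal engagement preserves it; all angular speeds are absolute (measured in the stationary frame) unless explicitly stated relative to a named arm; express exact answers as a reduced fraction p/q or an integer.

recognized (axles ride arm R): planetary set, 39/15/69 teeth
ring teeth: 39 + 2·15 = 69
39(ω_sun−ω_arm) = −69(ω_ring−ω_arm),  ω_ring = 0, ω_sun = 1
39(1−ω_arm) = −69(0−ω_arm)  ⇒  108·ω_arm = 39  ⇒  ω_arm = 13/36
sun–planet mesh: 39·(1−13/36) = −15·(ω_p−ω_arm)  ⇒  ω_p−ω_arm = -299/180
ω_p = 13/36 − 299/180 = -13/10
exact speed ratio = -13/10

-13/10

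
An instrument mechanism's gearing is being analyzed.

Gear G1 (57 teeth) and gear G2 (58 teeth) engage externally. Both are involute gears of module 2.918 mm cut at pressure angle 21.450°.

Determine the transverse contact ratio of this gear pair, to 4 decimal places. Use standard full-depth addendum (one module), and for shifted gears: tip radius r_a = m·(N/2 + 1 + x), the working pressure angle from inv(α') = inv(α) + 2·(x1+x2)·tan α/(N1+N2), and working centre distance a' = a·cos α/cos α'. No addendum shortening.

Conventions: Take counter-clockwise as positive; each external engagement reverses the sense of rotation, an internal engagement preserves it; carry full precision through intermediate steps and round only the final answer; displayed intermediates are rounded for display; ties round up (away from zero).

1.7016

class = single-mesh tooth geometry [involute pair 57T × 58T, m = 2.918]
base radii: r_b1 = 77.402885, r_b2 = 78.760830
tip radii: r_a1 = 86.081000, r_a2 = 87.540000
no profile shift: α' = α, a' = a
action lengths: √(r_a1²−r_b1²) = 37.666058, √(r_a2²−r_b2²) = 38.209727
base pitch p_b = π·m·cos α = 8.532222
CR = (37.666058 + 38.209727 − 167.785000·sin 21.45000°)/8.532222 = 1.701624
contact ratio ≈ 1.7016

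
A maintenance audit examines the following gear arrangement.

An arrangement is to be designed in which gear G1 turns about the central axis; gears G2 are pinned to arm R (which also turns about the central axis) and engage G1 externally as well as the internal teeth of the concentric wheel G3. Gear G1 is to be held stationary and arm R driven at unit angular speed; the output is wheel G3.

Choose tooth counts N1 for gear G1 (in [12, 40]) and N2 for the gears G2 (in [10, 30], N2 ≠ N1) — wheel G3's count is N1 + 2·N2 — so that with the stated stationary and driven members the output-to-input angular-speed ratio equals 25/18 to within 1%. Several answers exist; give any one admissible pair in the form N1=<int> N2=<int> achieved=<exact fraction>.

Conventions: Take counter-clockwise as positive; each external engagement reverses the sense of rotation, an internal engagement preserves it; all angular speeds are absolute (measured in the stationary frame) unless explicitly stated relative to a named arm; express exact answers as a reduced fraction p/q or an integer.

class = planetary set [ratio 25/18 wanted; Willis about the carrier]
Willis with ω_sun = 0: ω_ring/ω_arm = (N1+N3)/N3; set equal to 25/18  ⇒  N3/N1 = 1/(25/18 − 1) = 18/7
N3 = N1 + 2·N2  ⇒  N2/N1 = (N3/N1 − 1)/2 = (18/7 − 1)/2 = 11/14
smallest multiple with N1 ≥ 12 and N2 ≥ 10: k = 1  ⇒  N1 = 1·14 = 14, N2 = 1·11 = 11 (N1 ≤ 40, N2 ≤ 30, N2 ≠ N1 ✓), N3 = 14 + 2·11 = 36
check: (N1+N3)/N3 with N1 = 14, N3 = 36 gives 25/18; |achieved − target| = 0 ≤ 1/72 ✓

N1=14 N2=11 achieved=25/18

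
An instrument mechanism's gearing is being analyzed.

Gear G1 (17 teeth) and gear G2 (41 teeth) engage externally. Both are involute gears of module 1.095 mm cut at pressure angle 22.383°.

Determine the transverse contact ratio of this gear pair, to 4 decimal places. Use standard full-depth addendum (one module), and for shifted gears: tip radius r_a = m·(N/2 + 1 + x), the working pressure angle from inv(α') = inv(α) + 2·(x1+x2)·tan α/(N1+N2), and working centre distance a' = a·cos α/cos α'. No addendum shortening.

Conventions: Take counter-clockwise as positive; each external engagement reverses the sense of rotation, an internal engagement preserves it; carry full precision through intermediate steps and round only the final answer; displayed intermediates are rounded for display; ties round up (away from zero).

class = single-mesh tooth geometry [involute pair 17T × 41T, m = 1.095]
base radii: r_b1 = 8.606264, r_b2 = 20.756284
tip radii: r_a1 = 10.402500, r_a2 = 23.542500
no profile shift: α' = α, a' = a
action lengths: √(r_a1²−r_b1²) = 5.843306, √(r_a2²−r_b2²) = 11.109724
base pitch p_b = π·m·cos α = 3.180868
CR = (5.843306 + 11.109724 − 31.755000·sin 22.38300°)/3.180868 = 1.528153
contact ratio ≈ 1.5282

1.5282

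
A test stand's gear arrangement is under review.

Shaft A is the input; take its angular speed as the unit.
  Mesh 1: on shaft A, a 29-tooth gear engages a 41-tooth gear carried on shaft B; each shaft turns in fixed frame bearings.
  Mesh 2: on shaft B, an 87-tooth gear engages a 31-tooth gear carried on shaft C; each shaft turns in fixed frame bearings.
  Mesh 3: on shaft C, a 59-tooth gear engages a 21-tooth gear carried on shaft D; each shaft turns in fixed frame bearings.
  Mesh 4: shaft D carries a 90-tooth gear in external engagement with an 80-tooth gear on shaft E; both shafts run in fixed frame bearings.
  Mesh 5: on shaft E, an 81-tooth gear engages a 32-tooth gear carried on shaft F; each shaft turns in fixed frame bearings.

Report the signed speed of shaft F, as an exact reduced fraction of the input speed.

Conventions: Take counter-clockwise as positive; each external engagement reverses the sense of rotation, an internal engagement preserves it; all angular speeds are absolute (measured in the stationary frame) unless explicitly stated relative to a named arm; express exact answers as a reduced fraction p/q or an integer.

5-mesh fixed-axis compound train (all bearings frame-fixed)
mesh 1 [29T→41T]: |ω|/ω_in = 1×29/41 = 29/41, sense flips to −
mesh 2 [87T→31T]: |ω|/ω_in = (29/41)×87/31 = 2523/1271, sense flips to +
mesh 3 [59T→21T]: |ω|/ω_in = (2523/1271)×59/21 = 49619/8897, sense flips to −
mesh 4 [90T→80T]: |ω|/ω_in = (49619/8897)×90/80 = 446571/71176, sense flips to +
mesh 5 [81T→32T]: |ω|/ω_in = (446571/71176)×81/32 = 36172251/2277632, sense flips to −
signed output speed (× input speed) = -36172251/2277632

-36172251/2277632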